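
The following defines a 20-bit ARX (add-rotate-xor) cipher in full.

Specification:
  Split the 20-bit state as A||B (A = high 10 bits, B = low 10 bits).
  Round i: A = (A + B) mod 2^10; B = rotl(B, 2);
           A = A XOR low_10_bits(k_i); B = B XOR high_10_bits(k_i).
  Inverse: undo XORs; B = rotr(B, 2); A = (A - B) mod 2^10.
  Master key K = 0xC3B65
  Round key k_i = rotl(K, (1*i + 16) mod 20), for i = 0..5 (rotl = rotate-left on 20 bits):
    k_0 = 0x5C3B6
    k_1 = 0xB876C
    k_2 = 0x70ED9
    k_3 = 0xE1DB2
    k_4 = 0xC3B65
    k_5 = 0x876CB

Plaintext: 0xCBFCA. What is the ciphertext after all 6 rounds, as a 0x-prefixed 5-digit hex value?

s_0 = plaintext = 0xCBFCA
s_1 = Round(s_0, k_0) = 0x53E5B
s_2 = Round(s_1, k_1) = 0x31B8F
s_3 = Round(s_2, k_2) = 0xA33FC
s_4 = Round(s_3, k_3) = 0xCE874
s_5 = Round(s_4, k_4) = 0x32EDE
s_6 = Round(s_5, k_5) = 0x58967

0x58967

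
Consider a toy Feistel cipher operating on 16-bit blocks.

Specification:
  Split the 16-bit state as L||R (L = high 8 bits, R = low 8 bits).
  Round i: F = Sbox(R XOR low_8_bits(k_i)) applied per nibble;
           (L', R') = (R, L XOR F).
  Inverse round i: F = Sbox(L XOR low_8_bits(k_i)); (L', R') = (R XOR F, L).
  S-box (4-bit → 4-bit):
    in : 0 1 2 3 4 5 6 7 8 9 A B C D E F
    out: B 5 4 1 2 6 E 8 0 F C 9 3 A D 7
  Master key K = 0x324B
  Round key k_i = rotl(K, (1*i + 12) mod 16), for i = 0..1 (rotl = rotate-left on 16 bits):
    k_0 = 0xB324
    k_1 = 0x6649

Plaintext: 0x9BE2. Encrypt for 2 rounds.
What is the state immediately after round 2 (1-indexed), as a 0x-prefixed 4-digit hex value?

s_0 = plaintext = 0x9BE2
s_1 = Round(s_0, k_0) = 0xE2A5
s_2 = Round(s_1, k_1) = 0xA531

0xA531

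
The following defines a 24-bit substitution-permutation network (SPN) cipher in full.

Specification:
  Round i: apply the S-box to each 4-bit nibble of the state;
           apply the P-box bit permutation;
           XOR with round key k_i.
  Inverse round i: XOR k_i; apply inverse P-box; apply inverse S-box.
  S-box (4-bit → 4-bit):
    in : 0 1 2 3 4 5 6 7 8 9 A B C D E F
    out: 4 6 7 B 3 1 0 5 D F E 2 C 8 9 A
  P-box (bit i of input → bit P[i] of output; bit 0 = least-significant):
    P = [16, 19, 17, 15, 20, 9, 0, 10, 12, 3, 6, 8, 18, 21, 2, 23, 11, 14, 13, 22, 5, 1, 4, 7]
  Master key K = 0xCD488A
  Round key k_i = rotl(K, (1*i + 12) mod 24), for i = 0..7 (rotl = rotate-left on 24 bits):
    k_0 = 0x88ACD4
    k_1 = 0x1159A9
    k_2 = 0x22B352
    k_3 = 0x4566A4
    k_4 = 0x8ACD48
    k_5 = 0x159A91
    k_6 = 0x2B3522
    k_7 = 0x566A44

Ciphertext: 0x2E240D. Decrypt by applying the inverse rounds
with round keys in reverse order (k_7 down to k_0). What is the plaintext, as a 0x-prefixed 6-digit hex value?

0xD538B3

s_0 = ciphertext = 0x2E240D
s_1 = InvRound(s_0, k_7) = 0x63B19B
s_2 = InvRound(s_1, k_6) = 0x8D6BCF
s_3 = InvRound(s_2, k_5) = 0x11C95F
s_4 = InvRound(s_3, k_4) = 0x16C682
s_5 = InvRound(s_4, k_3) = 0x4C0658
s_6 = InvRound(s_5, k_2) = 0xBC43DA
s_7 = InvRound(s_6, k_1) = 0x253714
s_8 = InvRound(s_7, k_0) = 0xD538B3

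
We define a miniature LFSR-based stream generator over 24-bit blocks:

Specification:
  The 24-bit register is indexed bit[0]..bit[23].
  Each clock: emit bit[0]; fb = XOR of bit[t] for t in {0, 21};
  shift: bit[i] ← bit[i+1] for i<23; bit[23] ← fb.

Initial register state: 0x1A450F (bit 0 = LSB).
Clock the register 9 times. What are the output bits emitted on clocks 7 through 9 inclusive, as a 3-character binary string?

reg_0 = 0x1A450F
clock 1: out=1, reg = 0x8D2287
clock 2: out=1, reg = 0xC69143
clock 3: out=1, reg = 0xE348A1
clock 4: out=1, reg = 0x71A450
clock 5: out=0, reg = 0xB8D228
clock 6: out=0, reg = 0xDC6914
clock 7: out=0, reg = 0x6E348A
clock 8: out=0, reg = 0xB71A45
clock 9: out=1, reg = 0x5B8D22

001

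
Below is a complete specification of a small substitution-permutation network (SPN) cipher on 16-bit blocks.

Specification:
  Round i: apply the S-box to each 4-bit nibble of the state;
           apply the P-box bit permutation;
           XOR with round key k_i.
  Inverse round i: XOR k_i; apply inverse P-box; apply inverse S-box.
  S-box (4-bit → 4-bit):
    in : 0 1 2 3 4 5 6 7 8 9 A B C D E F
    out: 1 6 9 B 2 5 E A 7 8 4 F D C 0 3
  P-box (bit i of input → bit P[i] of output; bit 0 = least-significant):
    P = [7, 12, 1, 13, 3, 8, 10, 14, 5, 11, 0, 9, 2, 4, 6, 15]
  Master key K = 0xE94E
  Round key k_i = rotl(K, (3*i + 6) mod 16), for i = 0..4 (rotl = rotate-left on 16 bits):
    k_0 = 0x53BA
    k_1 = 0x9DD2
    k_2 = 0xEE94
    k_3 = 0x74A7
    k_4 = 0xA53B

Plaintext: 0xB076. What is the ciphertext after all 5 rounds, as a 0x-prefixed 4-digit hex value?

0xB9E5

s_0 = plaintext = 0xB076
s_1 = Round(s_0, k_0) = 0xA2CC
s_2 = Round(s_1, k_1) = 0xFB38
s_3 = Round(s_2, k_2) = 0xB52B
s_4 = Round(s_3, k_3) = 0x8458
s_5 = Round(s_4, k_4) = 0xB9E5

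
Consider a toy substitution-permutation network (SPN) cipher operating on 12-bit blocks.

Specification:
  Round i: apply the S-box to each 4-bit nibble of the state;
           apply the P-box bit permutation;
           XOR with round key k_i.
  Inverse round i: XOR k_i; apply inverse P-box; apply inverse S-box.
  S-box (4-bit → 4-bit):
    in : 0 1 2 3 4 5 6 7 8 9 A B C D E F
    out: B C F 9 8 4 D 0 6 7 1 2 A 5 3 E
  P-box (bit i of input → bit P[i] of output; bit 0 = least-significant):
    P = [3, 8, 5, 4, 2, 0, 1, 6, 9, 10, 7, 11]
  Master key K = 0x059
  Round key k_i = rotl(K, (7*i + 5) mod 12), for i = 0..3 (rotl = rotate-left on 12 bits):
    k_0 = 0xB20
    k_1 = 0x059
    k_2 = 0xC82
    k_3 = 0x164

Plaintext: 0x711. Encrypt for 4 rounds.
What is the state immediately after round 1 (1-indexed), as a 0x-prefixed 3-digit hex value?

0xB52

s_0 = plaintext = 0x711
s_1 = Round(s_0, k_0) = 0xB52
s_2 = Round(s_1, k_1) = 0x563
s_3 = Round(s_2, k_2) = 0xC5C
s_4 = Round(s_3, k_3) = 0xC76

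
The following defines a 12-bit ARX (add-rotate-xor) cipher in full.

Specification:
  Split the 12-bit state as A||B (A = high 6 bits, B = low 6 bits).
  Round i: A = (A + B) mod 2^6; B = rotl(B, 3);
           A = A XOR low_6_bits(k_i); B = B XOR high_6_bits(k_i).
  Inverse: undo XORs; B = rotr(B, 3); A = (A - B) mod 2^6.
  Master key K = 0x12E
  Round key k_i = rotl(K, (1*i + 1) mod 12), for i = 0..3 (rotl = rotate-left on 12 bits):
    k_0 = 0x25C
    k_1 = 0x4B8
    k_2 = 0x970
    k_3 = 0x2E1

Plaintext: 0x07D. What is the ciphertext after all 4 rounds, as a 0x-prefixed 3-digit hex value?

s_0 = plaintext = 0x07D
s_1 = Round(s_0, k_0) = 0x8A6
s_2 = Round(s_1, k_1) = 0xC26
s_3 = Round(s_2, k_2) = 0x991
s_4 = Round(s_3, k_3) = 0x581

0x581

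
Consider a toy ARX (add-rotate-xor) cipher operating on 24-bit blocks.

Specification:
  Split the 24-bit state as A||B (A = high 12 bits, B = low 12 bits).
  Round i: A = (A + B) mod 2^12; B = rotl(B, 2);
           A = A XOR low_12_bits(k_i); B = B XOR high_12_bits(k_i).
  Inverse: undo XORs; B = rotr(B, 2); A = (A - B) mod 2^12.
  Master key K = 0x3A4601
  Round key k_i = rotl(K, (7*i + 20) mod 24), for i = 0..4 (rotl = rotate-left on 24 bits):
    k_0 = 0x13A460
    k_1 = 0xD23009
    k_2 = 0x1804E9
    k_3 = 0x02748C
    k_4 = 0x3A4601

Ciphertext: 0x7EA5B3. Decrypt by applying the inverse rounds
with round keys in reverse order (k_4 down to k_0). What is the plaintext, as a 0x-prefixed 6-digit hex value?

s_0 = ciphertext = 0x7EA5B3
s_1 = InvRound(s_0, k_4) = 0x466D85
s_2 = InvRound(s_1, k_3) = 0x582B68
s_3 = InvRound(s_2, k_2) = 0xEB12BA
s_4 = InvRound(s_3, k_1) = 0x6D27E6
s_5 = InvRound(s_4, k_0) = 0x0FB1B7

0x0FB1B7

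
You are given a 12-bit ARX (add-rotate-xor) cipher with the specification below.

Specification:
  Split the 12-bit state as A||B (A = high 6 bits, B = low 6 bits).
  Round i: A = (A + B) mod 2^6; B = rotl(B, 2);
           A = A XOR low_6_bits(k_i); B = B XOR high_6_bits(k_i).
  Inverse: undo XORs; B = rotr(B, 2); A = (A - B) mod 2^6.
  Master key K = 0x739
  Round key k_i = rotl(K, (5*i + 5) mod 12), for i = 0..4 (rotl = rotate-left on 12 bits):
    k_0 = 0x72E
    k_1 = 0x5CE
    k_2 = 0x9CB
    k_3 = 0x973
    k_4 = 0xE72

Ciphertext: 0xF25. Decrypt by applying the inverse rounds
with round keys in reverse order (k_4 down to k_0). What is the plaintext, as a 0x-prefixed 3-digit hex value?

s_0 = ciphertext = 0xF25
s_1 = InvRound(s_0, k_4) = 0x1C7
s_2 = InvRound(s_1, k_3) = 0x328
s_3 = InvRound(s_2, k_2) = 0x533
s_4 = InvRound(s_3, k_1) = 0x449
s_5 = InvRound(s_4, k_0) = 0xA95

0xA95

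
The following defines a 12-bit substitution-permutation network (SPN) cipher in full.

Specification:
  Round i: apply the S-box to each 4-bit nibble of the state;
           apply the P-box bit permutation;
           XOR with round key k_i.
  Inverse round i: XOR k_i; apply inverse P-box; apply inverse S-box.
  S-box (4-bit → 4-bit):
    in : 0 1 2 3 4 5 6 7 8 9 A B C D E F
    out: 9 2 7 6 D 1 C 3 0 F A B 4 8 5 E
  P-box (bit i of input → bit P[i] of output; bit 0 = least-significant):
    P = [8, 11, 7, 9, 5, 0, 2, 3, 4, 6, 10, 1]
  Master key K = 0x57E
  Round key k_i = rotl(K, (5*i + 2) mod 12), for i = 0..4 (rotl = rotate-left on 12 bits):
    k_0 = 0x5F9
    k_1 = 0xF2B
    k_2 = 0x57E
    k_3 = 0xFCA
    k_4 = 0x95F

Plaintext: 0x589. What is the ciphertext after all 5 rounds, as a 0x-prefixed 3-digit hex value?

s_0 = plaintext = 0x589
s_1 = Round(s_0, k_0) = 0xE69
s_2 = Round(s_1, k_1) = 0x0B7
s_3 = Round(s_2, k_2) = 0xC45
s_4 = Round(s_3, k_3) = 0xAE6
s_5 = Round(s_4, k_4) = 0xBB9

0xBB9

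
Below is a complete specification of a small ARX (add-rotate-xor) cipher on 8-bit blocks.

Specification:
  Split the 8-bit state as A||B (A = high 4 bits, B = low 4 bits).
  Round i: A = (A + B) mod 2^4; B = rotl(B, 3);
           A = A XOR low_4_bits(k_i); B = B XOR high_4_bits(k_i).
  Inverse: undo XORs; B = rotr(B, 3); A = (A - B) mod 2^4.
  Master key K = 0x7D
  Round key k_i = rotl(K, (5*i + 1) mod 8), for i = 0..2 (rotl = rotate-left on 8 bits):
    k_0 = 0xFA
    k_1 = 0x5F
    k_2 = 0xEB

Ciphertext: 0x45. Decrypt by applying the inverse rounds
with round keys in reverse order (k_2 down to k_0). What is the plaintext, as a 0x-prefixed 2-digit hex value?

0x27

s_0 = ciphertext = 0x45
s_1 = InvRound(s_0, k_2) = 0x87
s_2 = InvRound(s_1, k_1) = 0x34
s_3 = InvRound(s_2, k_0) = 0x27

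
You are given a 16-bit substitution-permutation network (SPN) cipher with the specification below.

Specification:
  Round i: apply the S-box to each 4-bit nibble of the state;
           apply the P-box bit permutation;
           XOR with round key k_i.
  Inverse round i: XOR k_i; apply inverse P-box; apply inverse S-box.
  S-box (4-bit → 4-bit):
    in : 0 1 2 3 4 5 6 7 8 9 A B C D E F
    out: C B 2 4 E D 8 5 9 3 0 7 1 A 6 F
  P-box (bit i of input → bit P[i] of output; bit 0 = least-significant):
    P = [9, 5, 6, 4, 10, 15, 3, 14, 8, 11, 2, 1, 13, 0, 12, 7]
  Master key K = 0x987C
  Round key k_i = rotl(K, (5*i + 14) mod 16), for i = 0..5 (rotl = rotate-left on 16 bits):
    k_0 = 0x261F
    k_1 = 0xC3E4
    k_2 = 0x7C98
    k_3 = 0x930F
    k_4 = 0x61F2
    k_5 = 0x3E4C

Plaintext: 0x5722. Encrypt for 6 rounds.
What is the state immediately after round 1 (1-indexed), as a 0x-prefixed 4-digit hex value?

s_0 = plaintext = 0x5722
s_1 = Round(s_0, k_0) = 0x97BB
s_2 = Round(s_1, k_1) = 0x6489
s_3 = Round(s_2, k_2) = 0x323E
s_4 = Round(s_3, k_3) = 0x8B67
s_5 = Round(s_4, k_4) = 0x0A36
s_6 = Round(s_5, k_5) = 0x2ED4

0x97BB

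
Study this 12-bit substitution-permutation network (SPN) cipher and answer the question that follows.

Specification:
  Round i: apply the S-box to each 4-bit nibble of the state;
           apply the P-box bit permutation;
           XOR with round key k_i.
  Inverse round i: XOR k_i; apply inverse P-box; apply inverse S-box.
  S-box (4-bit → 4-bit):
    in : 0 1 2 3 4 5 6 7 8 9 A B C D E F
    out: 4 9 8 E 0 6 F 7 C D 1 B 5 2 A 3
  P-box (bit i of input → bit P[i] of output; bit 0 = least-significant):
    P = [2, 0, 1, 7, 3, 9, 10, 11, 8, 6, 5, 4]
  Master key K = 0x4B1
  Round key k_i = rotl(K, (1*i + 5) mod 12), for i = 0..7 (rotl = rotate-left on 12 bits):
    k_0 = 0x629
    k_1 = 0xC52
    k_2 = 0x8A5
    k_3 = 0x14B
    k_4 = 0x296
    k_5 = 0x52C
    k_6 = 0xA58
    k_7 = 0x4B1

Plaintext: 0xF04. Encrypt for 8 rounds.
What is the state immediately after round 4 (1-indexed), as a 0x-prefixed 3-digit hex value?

0xBF6

s_0 = plaintext = 0xF04
s_1 = Round(s_0, k_0) = 0x369
s_2 = Round(s_1, k_1) = 0x2AC
s_3 = Round(s_2, k_2) = 0x8BB
s_4 = Round(s_3, k_3) = 0xBF6
s_5 = Round(s_4, k_4) = 0x149
s_6 = Round(s_5, k_5) = 0x4BA
s_7 = Round(s_6, k_6) = 0x054
s_8 = Round(s_7, k_7) = 0x291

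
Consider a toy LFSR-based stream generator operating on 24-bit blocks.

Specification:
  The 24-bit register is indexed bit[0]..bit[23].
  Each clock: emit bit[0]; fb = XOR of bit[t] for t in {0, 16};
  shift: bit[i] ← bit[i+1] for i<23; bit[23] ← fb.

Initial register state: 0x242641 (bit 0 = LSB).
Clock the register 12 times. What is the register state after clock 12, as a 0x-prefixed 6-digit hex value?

0x365242

reg_0 = 0x242641
clock 1: out=1, reg = 0x921320
clock 2: out=0, reg = 0x490990
clock 3: out=0, reg = 0xA484C8
clock 4: out=0, reg = 0x524264
clock 5: out=0, reg = 0x292132
clock 6: out=0, reg = 0x949099
clock 7: out=1, reg = 0xCA484C
clock 8: out=0, reg = 0x652426
clock 9: out=0, reg = 0xB29213
clock 10: out=1, reg = 0xD94909
clock 11: out=1, reg = 0x6CA484
clock 12: out=0, reg = 0x365242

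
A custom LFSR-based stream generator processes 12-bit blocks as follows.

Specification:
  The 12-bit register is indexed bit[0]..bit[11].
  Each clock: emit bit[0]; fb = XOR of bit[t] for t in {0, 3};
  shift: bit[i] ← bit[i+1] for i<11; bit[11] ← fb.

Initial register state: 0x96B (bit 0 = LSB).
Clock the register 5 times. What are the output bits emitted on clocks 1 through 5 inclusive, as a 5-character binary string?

11010

reg_0 = 0x96B
clock 1: out=1, reg = 0x4B5
clock 2: out=1, reg = 0xA5A
clock 3: out=0, reg = 0xD2D
clock 4: out=1, reg = 0x696
clock 5: out=0, reg = 0x34B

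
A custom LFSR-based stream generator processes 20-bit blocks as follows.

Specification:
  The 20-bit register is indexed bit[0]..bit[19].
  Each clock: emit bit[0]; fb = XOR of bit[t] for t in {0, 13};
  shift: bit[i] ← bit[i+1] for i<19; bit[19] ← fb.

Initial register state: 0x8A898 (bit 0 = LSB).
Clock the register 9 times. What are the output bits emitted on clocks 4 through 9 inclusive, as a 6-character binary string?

110010

reg_0 = 0x8A898
clock 1: out=0, reg = 0xC544C
clock 2: out=0, reg = 0x62A26
clock 3: out=0, reg = 0xB1513
clock 4: out=1, reg = 0xD8A89
clock 5: out=1, reg = 0xEC544
clock 6: out=0, reg = 0x762A2
clock 7: out=0, reg = 0xBB151
clock 8: out=1, reg = 0x5D8A8
clock 9: out=0, reg = 0x2EC54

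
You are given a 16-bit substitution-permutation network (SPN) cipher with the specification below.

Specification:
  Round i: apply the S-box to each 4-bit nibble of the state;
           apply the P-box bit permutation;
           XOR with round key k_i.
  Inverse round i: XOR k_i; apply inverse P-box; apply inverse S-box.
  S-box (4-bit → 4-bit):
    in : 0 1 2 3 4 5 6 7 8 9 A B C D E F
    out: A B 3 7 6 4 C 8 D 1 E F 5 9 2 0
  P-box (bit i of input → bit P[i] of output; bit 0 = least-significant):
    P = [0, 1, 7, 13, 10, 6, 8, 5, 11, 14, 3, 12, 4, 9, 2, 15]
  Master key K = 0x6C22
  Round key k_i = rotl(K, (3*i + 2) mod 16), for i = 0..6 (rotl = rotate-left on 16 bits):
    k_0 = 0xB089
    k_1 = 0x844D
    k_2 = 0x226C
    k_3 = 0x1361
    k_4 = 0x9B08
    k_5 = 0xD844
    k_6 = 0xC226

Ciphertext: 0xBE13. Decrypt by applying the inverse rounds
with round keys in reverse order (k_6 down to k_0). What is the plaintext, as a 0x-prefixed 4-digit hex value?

0x79E0

s_0 = ciphertext = 0xBE13
s_1 = InvRound(s_0, k_6) = 0xC1DD
s_2 = InvRound(s_1, k_5) = 0x985C
s_3 = InvRound(s_2, k_4) = 0x3F4F
s_4 = InvRound(s_3, k_3) = 0x5CD0
s_5 = InvRound(s_4, k_2) = 0x3BD6
s_6 = InvRound(s_5, k_1) = 0x18CB
s_7 = InvRound(s_6, k_0) = 0x79E0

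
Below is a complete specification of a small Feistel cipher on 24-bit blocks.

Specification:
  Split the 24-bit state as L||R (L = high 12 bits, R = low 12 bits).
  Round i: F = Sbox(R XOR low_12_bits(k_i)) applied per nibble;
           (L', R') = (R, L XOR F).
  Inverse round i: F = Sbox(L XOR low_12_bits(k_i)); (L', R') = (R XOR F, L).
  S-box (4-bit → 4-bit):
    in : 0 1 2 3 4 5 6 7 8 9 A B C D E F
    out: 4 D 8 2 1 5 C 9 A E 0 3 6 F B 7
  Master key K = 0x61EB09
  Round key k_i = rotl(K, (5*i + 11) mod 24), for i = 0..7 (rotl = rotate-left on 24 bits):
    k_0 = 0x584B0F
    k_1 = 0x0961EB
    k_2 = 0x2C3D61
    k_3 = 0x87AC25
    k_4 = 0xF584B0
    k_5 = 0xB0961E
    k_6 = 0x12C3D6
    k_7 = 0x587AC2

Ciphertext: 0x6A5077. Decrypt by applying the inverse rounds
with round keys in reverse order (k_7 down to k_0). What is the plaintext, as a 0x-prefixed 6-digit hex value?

0xEA3DBF

s_0 = ciphertext = 0x6A5077
s_1 = InvRound(s_0, k_7) = 0x6BE6A5
s_2 = InvRound(s_1, k_6) = 0x36F6BE
s_3 = InvRound(s_2, k_5) = 0x32336F
s_4 = InvRound(s_3, k_4) = 0xA8D323
s_5 = InvRound(s_4, k_3) = 0xF29A8D
s_6 = InvRound(s_5, k_2) = 0x297F29
s_7 = InvRound(s_6, k_1) = 0xDBF297
s_8 = InvRound(s_7, k_0) = 0xEA3DBF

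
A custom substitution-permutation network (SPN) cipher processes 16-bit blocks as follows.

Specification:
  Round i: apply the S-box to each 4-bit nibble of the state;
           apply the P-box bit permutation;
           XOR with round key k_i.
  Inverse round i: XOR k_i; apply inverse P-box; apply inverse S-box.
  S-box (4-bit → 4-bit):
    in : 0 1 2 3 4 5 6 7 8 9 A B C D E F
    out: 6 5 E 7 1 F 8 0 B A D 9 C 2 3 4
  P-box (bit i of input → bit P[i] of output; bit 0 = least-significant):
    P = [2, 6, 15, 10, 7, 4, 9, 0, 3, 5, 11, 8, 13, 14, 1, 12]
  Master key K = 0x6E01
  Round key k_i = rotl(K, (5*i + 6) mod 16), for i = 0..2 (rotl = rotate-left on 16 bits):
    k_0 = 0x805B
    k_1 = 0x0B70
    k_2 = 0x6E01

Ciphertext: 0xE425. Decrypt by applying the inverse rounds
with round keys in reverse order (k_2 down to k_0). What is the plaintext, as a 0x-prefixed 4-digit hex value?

s_0 = ciphertext = 0xE425
s_1 = InvRound(s_0, k_2) = 0x70F1
s_2 = InvRound(s_1, k_1) = 0x8CA7
s_3 = InvRound(s_2, k_0) = 0x73E8

0x73E8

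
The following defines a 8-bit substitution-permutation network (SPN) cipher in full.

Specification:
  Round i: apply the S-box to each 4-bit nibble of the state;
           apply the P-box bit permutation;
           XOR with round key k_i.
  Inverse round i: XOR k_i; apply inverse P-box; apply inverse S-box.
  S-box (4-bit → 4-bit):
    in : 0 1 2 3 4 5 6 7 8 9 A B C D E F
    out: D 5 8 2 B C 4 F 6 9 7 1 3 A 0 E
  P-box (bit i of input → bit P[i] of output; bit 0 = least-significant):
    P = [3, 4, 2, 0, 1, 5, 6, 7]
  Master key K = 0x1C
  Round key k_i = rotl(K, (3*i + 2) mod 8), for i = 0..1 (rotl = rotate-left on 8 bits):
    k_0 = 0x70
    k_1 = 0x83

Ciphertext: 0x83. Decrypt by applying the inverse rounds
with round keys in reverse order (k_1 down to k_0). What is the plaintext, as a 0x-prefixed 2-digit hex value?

0x9A

s_0 = ciphertext = 0x83
s_1 = InvRound(s_0, k_1) = 0xEE
s_2 = InvRound(s_1, k_0) = 0x9A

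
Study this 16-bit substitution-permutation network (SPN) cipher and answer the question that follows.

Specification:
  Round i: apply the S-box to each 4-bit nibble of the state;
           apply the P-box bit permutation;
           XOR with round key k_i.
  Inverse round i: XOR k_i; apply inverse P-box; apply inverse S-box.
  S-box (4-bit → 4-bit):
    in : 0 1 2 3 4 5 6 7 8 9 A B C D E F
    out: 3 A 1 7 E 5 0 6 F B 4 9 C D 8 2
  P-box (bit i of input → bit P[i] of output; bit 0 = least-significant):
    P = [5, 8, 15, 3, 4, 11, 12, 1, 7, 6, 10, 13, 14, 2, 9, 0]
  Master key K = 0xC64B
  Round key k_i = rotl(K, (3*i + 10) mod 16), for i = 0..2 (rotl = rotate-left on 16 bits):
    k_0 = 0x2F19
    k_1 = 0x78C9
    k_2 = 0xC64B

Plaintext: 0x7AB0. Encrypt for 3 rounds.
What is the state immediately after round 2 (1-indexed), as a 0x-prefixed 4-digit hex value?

0x1D19

s_0 = plaintext = 0x7AB0
s_1 = Round(s_0, k_0) = 0x282F
s_2 = Round(s_1, k_1) = 0x1D19
s_3 = Round(s_2, k_2) = 0xEBE4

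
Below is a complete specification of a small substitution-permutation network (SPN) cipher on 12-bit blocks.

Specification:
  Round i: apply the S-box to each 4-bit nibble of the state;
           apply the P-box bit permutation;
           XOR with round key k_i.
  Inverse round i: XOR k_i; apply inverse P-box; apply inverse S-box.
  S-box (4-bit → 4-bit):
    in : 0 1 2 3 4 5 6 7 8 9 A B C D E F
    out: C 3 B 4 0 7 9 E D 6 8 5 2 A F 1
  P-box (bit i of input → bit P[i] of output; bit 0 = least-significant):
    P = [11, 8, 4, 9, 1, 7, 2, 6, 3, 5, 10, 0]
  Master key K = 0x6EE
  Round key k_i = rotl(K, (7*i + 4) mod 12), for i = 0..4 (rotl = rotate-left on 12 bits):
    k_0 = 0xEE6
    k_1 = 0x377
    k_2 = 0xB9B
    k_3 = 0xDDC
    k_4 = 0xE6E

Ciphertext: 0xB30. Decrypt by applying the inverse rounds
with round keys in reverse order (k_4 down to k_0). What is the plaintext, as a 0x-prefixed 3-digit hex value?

s_0 = ciphertext = 0xB30
s_1 = InvRound(s_0, k_4) = 0xB89
s_2 = InvRound(s_1, k_3) = 0x000
s_3 = InvRound(s_2, k_2) = 0x61E
s_4 = InvRound(s_3, k_1) = 0xEAC
s_5 = InvRound(s_4, k_0) = 0xF64

0xF64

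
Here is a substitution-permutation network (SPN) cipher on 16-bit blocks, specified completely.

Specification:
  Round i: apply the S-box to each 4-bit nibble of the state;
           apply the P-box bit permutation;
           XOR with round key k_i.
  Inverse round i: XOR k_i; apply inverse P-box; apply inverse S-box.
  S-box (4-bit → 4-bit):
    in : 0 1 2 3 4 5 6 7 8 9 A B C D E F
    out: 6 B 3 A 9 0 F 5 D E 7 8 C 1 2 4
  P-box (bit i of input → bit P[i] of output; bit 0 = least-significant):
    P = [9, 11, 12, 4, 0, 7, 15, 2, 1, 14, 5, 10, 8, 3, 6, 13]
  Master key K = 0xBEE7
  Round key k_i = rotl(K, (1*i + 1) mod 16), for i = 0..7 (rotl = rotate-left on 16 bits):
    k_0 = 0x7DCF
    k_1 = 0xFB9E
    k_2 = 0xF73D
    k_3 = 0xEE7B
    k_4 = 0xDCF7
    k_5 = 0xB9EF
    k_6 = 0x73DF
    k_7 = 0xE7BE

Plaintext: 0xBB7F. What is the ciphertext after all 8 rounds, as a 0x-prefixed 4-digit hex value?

0x3B2D

s_0 = plaintext = 0xBB7F
s_1 = Round(s_0, k_0) = 0xC9CE
s_2 = Round(s_1, k_1) = 0x17FA
s_3 = Round(s_2, k_2) = 0x4C17
s_4 = Round(s_3, k_3) = 0xD9DE
s_5 = Round(s_4, k_4) = 0x91D6
s_6 = Round(s_5, k_5) = 0xC7B4
s_7 = Round(s_6, k_6) = 0x51A9
s_8 = Round(s_7, k_7) = 0x3B2D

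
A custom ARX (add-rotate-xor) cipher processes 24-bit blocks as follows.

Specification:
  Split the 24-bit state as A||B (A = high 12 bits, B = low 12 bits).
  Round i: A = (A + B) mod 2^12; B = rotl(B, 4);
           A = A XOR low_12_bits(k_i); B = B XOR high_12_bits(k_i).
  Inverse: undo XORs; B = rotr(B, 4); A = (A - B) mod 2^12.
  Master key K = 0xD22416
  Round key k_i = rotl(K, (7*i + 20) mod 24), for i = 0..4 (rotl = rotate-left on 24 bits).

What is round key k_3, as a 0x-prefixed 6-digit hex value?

0x2DA448

K = 0xD22416
k_0 = rotl(K, (7*0+20) mod 24) = rotl(K, 20) = 0x6D2241
k_1 = rotl(K, (7*1+20) mod 24) = rotl(K, 3) = 0x9120B6
k_2 = rotl(K, (7*2+20) mod 24) = rotl(K, 10) = 0x905B48
k_3 = rotl(K, (7*3+20) mod 24) = rotl(K, 17) = 0x2DA448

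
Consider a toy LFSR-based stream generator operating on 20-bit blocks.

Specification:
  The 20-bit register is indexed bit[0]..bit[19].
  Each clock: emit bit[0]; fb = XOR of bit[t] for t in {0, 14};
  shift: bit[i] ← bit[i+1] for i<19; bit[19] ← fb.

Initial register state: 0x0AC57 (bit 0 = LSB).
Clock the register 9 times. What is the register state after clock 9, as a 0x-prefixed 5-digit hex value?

reg_0 = 0x0AC57
clock 1: out=1, reg = 0x8562B
clock 2: out=1, reg = 0x42B15
clock 3: out=1, reg = 0xA158A
clock 4: out=0, reg = 0x50AC5
clock 5: out=1, reg = 0xA8562
clock 6: out=0, reg = 0x542B1
clock 7: out=1, reg = 0x2A158
clock 8: out=0, reg = 0x150AC
clock 9: out=0, reg = 0x8A856

0x8A856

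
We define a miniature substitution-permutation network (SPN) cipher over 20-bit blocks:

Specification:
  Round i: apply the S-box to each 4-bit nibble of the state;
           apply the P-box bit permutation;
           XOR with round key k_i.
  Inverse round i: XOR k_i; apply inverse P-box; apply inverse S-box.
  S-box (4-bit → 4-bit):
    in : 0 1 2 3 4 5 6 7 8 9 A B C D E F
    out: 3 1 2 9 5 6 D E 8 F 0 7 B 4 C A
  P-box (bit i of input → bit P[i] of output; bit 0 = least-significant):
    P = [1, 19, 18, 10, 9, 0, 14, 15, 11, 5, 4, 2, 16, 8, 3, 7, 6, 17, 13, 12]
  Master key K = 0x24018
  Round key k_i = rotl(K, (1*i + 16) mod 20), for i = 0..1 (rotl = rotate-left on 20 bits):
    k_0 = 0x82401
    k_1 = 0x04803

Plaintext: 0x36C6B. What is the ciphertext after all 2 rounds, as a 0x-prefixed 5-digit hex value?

0xAAD97

s_0 = plaintext = 0x36C6B
s_1 = Round(s_0, k_0) = 0x5FEEF
s_2 = Round(s_1, k_1) = 0xAAD97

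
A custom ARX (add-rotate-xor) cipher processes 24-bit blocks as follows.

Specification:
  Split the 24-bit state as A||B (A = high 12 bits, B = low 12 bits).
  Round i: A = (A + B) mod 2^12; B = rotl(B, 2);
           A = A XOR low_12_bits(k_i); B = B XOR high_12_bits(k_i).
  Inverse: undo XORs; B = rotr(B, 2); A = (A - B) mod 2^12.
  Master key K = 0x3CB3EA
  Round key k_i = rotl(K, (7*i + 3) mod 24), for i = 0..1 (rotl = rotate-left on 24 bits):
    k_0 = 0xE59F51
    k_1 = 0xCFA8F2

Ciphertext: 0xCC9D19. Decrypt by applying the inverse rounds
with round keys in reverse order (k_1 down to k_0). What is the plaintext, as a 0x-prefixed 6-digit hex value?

0x40A488

s_0 = ciphertext = 0xCC9D19
s_1 = InvRound(s_0, k_1) = 0x7C3C78
s_2 = InvRound(s_1, k_0) = 0x40A488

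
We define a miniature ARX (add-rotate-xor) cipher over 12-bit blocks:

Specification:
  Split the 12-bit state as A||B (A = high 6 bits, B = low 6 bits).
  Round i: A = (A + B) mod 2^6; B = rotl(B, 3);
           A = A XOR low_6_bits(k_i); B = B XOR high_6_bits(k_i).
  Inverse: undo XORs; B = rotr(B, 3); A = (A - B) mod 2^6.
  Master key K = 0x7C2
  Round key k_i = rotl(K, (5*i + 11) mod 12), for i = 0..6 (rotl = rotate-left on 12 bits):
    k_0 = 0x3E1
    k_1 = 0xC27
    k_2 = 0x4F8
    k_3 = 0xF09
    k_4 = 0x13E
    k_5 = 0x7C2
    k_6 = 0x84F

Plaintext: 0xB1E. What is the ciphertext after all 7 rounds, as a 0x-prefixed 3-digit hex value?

s_0 = plaintext = 0xB1E
s_1 = Round(s_0, k_0) = 0xAFC
s_2 = Round(s_1, k_1) = 0x017
s_3 = Round(s_2, k_2) = 0xBE9
s_4 = Round(s_3, k_3) = 0x471
s_5 = Round(s_4, k_4) = 0xF0A
s_6 = Round(s_5, k_5) = 0x10E
s_7 = Round(s_6, k_6) = 0x750

0x750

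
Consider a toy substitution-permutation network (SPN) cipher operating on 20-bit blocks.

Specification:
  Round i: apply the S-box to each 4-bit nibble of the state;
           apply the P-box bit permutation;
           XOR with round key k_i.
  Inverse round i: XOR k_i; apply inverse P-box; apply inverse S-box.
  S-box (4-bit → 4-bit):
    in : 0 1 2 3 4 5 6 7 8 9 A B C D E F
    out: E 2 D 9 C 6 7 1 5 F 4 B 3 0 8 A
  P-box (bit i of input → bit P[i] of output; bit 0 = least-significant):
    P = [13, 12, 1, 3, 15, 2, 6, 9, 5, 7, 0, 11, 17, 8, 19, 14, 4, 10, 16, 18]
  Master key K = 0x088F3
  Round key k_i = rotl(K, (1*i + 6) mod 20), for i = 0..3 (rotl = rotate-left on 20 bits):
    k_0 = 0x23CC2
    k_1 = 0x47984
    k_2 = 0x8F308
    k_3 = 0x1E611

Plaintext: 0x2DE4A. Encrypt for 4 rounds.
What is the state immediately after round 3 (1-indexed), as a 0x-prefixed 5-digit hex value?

s_0 = plaintext = 0x2DE4A
s_1 = Round(s_0, k_0) = 0x73690
s_2 = Round(s_1, k_1) = 0x6AB7B
s_3 = Round(s_2, k_2) = 0x14FB0
s_4 = Round(s_3, k_3) = 0x9389F

0x14FB0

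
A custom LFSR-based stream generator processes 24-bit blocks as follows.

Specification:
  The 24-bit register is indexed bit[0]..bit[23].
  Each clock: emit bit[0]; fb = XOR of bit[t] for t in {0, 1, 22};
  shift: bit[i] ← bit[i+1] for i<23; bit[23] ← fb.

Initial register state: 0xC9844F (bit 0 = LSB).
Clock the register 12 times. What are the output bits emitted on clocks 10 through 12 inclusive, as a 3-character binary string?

reg_0 = 0xC9844F
clock 1: out=1, reg = 0xE4C227
clock 2: out=1, reg = 0xF26113
clock 3: out=1, reg = 0xF93089
clock 4: out=1, reg = 0x7C9844
clock 5: out=0, reg = 0xBE4C22
clock 6: out=0, reg = 0xDF2611
clock 7: out=1, reg = 0x6F9308
clock 8: out=0, reg = 0xB7C984
clock 9: out=0, reg = 0x5BE4C2
clock 10: out=0, reg = 0x2DF261
clock 11: out=1, reg = 0x96F930
clock 12: out=0, reg = 0x4B7C98

010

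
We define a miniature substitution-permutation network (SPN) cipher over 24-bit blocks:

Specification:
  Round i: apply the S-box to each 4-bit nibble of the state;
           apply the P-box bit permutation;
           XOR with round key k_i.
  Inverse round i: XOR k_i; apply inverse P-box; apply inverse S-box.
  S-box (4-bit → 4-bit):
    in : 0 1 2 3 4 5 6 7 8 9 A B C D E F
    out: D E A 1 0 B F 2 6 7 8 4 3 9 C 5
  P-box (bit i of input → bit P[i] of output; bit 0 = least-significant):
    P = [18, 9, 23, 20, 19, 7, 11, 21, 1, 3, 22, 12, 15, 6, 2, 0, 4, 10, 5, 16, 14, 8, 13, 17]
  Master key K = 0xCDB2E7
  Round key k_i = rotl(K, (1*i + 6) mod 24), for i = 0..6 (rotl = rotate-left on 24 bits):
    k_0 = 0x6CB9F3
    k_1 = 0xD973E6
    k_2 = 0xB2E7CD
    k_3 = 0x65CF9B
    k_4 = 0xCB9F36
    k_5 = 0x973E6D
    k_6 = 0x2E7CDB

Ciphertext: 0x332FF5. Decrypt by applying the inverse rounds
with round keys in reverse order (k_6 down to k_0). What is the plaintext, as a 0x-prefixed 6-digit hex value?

0x5B8654

s_0 = ciphertext = 0x332FF5
s_1 = InvRound(s_0, k_6) = 0xCEB535
s_2 = InvRound(s_1, k_5) = 0x7DC8F2
s_3 = InvRound(s_2, k_4) = 0x578A26
s_4 = InvRound(s_3, k_3) = 0x59E72A
s_5 = InvRound(s_4, k_2) = 0xAE1F5B
s_6 = InvRound(s_5, k_1) = 0x06E81D
s_7 = InvRound(s_6, k_0) = 0x5B8654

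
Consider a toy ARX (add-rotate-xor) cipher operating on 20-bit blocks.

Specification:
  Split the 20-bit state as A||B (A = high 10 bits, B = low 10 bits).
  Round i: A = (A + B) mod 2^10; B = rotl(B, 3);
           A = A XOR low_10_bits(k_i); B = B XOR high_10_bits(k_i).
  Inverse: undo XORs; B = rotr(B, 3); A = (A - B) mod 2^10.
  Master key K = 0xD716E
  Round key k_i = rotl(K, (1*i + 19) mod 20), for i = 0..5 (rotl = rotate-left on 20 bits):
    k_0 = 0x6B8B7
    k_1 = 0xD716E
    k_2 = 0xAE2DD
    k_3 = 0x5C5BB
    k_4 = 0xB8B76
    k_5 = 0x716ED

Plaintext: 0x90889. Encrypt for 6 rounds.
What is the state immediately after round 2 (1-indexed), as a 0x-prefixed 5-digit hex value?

0x43467

s_0 = plaintext = 0x90889
s_1 = Round(s_0, k_0) = 0x9F1E7
s_2 = Round(s_1, k_1) = 0x43467
s_3 = Round(s_2, k_2) = 0xEA580
s_4 = Round(s_3, k_3) = 0x24972
s_5 = Round(s_4, k_4) = 0x5C970
s_6 = Round(s_5, k_5) = 0x03E47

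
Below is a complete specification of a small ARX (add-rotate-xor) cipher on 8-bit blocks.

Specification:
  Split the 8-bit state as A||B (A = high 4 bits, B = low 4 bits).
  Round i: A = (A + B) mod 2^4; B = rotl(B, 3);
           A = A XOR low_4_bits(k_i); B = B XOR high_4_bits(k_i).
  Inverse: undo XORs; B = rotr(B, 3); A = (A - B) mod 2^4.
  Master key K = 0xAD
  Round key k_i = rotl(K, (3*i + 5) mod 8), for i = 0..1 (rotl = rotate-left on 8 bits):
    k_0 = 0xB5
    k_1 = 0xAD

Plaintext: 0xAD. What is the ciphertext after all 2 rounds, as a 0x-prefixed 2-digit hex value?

0xA0

s_0 = plaintext = 0xAD
s_1 = Round(s_0, k_0) = 0x25
s_2 = Round(s_1, k_1) = 0xA0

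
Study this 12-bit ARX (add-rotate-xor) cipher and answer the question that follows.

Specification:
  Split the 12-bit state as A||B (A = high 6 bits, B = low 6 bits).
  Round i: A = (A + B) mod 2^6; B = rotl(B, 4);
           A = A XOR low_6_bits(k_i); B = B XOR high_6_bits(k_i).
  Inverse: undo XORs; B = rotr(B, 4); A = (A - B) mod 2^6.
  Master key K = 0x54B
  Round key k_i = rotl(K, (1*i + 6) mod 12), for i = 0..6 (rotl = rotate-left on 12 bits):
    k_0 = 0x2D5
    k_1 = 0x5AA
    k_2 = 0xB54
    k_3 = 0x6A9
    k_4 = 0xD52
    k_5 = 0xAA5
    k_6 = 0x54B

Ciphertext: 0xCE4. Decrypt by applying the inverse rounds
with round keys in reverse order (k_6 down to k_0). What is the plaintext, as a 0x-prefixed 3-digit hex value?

0x57D

s_0 = ciphertext = 0xCE4
s_1 = InvRound(s_0, k_6) = 0xC47
s_2 = InvRound(s_1, k_5) = 0x7B6
s_3 = InvRound(s_2, k_4) = 0x00C
s_4 = InvRound(s_3, k_3) = 0x419
s_5 = InvRound(s_4, k_2) = 0xC53
s_6 = InvRound(s_5, k_1) = 0x1D4
s_7 = InvRound(s_6, k_0) = 0x57D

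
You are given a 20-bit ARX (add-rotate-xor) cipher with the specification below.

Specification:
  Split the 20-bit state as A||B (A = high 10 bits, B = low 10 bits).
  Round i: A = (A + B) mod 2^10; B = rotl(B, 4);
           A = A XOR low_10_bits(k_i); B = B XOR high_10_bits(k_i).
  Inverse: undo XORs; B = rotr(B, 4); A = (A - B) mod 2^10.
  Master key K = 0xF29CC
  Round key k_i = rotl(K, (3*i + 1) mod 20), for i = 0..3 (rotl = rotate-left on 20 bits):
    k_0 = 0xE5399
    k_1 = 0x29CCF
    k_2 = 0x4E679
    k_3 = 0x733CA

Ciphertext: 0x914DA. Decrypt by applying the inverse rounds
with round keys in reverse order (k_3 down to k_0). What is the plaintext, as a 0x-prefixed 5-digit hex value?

s_0 = ciphertext = 0x914DA
s_1 = InvRound(s_0, k_3) = 0xFF991
s_2 = InvRound(s_1, k_2) = 0xDF60A
s_3 = InvRound(s_2, k_1) = 0x1236A
s_4 = InvRound(s_3, k_0) = 0x10B8F

0x10B8F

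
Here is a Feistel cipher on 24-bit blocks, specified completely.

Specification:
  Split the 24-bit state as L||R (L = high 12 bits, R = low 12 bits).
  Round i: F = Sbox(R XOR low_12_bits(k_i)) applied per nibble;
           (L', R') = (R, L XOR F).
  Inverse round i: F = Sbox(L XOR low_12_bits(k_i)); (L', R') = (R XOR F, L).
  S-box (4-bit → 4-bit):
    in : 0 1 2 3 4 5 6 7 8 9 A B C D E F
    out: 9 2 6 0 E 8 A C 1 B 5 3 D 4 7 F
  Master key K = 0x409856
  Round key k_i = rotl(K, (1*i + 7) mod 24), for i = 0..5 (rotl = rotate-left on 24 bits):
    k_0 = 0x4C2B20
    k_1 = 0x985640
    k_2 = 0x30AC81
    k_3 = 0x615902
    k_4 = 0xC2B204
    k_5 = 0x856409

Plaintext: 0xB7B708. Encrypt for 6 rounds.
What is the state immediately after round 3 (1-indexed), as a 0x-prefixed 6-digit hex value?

s_0 = plaintext = 0xB7B708
s_1 = Round(s_0, k_0) = 0x70861A
s_2 = Round(s_1, k_1) = 0x61AE8D
s_3 = Round(s_2, k_2) = 0xE8D087
s_4 = Round(s_3, k_3) = 0x087595
s_5 = Round(s_4, k_4) = 0x595C35
s_6 = Round(s_5, k_5) = 0xC35498

0xE8D087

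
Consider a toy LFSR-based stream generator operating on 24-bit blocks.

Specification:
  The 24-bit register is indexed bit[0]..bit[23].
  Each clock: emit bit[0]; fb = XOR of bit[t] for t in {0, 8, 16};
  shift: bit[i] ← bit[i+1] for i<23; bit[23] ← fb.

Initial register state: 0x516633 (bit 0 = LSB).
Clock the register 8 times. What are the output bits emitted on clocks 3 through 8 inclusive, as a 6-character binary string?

reg_0 = 0x516633
clock 1: out=1, reg = 0x28B319
clock 2: out=1, reg = 0x14598C
clock 3: out=0, reg = 0x8A2CC6
clock 4: out=0, reg = 0x451663
clock 5: out=1, reg = 0x228B31
clock 6: out=1, reg = 0x114598
clock 7: out=0, reg = 0x08A2CC
clock 8: out=0, reg = 0x045166

001100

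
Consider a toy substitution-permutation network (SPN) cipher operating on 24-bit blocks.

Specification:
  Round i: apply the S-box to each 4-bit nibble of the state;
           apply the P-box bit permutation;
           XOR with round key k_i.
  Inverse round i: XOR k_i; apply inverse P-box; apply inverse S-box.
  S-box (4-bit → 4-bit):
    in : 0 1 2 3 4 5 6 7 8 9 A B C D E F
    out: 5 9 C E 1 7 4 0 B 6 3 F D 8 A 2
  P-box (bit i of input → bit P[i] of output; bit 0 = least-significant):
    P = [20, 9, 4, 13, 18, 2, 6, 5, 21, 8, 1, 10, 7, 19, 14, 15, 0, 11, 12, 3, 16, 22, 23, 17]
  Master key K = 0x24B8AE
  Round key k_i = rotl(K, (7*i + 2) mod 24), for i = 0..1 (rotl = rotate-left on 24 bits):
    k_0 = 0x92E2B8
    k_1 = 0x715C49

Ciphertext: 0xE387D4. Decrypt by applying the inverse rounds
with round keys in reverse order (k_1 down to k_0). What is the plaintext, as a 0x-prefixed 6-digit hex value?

0x08F891

s_0 = ciphertext = 0xE387D4
s_1 = InvRound(s_0, k_1) = 0x2BCFF5
s_2 = InvRound(s_1, k_0) = 0x08F891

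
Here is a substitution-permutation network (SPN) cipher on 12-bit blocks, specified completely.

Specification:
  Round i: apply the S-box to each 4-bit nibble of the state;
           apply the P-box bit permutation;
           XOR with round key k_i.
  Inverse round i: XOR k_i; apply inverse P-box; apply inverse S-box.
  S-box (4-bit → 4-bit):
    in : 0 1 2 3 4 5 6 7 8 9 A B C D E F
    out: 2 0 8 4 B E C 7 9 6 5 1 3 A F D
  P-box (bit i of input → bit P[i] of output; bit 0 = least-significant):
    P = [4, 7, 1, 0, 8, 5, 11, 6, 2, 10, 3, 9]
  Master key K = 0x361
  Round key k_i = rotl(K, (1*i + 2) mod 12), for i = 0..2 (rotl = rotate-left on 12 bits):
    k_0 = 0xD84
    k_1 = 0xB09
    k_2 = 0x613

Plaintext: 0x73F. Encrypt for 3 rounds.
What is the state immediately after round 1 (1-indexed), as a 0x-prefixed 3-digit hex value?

s_0 = plaintext = 0x73F
s_1 = Round(s_0, k_0) = 0x19B
s_2 = Round(s_1, k_1) = 0x339
s_3 = Round(s_2, k_2) = 0xE99

0x19B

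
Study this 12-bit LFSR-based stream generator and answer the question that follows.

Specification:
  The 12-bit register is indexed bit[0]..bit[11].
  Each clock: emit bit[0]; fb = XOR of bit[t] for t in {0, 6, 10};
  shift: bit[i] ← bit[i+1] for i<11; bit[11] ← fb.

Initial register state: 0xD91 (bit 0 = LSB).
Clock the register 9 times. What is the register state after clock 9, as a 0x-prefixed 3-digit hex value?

0xBA6

reg_0 = 0xD91
clock 1: out=1, reg = 0x6C8
clock 2: out=0, reg = 0x364
clock 3: out=0, reg = 0x9B2
clock 4: out=0, reg = 0x4D9
clock 5: out=1, reg = 0xA6C
clock 6: out=0, reg = 0xD36
clock 7: out=0, reg = 0xE9B
clock 8: out=1, reg = 0x74D
clock 9: out=1, reg = 0xBA6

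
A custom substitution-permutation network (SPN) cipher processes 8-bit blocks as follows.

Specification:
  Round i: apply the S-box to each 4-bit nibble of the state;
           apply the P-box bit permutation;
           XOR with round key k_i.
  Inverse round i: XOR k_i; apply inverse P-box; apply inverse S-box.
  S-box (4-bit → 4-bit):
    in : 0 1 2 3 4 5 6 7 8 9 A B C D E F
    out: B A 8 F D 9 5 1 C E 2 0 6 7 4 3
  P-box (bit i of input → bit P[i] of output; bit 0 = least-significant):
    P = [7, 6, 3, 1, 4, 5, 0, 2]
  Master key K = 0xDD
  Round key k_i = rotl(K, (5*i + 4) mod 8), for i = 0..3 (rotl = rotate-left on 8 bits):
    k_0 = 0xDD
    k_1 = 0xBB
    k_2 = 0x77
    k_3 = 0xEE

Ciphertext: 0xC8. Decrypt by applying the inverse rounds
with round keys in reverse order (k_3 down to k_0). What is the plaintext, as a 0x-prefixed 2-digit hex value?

s_0 = ciphertext = 0xC8
s_1 = InvRound(s_0, k_3) = 0x12
s_2 = InvRound(s_1, k_2) = 0x9A
s_3 = InvRound(s_2, k_1) = 0xCB
s_4 = InvRound(s_3, k_0) = 0x52

0x52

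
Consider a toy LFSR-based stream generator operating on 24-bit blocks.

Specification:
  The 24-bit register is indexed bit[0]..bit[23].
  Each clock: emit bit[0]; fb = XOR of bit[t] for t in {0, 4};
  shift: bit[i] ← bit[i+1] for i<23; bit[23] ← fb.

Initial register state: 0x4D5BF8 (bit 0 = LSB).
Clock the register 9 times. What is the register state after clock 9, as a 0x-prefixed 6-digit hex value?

0x23A6AD

reg_0 = 0x4D5BF8
clock 1: out=0, reg = 0xA6ADFC
clock 2: out=0, reg = 0xD356FE
clock 3: out=0, reg = 0xE9AB7F
clock 4: out=1, reg = 0x74D5BF
clock 5: out=1, reg = 0x3A6ADF
clock 6: out=1, reg = 0x1D356F
clock 7: out=1, reg = 0x8E9AB7
clock 8: out=1, reg = 0x474D5B
clock 9: out=1, reg = 0x23A6AD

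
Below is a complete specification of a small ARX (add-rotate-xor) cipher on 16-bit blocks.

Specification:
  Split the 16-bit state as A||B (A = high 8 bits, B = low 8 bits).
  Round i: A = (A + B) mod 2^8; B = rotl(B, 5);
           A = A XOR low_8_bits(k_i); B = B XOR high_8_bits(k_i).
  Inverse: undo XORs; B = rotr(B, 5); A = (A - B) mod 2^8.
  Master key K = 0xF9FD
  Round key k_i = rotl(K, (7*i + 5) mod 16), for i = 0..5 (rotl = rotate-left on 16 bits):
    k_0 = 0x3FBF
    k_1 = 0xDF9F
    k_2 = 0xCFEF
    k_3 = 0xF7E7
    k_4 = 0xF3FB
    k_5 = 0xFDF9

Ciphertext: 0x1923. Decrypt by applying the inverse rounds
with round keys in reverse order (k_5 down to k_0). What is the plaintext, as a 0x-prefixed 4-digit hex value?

s_0 = ciphertext = 0x1923
s_1 = InvRound(s_0, k_5) = 0xEAF6
s_2 = InvRound(s_1, k_4) = 0xE928
s_3 = InvRound(s_2, k_3) = 0x10FE
s_4 = InvRound(s_3, k_2) = 0x7689
s_5 = InvRound(s_4, k_1) = 0x37B2
s_6 = InvRound(s_5, k_0) = 0x1C6C

0x1C6C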